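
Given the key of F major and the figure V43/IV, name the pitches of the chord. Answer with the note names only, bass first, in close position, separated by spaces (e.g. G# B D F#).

C Eb F A

The slash means an applied dominant: we want the dominant of IV. In F major, IV is Bb major, and its dominant is built on F.
Building a dominant seventh chord on F gives F-A-C-Eb.
With the 43 figure the chord is in second inversion; from the bass C upward in close position it reads C-Eb-F-A.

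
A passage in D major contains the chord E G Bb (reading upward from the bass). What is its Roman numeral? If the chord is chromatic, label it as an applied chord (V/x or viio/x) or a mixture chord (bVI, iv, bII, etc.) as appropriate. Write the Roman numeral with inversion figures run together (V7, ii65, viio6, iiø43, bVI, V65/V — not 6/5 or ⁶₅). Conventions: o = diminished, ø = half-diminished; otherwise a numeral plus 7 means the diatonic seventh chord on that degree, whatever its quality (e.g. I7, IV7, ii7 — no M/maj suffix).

iio

The pitches E-G-Bb form a diminished triad rooted on E.
E is the second degree of D major. This is the diminished supertonic triad, borrowed from the parallel minor.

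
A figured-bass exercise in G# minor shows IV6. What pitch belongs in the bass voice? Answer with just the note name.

IV in G# minor has root C#; the chord is C#-E#-G#.
The figure 6 means first inversion — the third is in the bass.

E#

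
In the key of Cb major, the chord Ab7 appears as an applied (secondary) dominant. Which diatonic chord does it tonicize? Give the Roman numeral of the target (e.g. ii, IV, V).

ii

The chord is a dominant seventh chord on Ab.
A dominant resolves down a perfect fifth: Ab → Db. In Cb major, Db is scale degree 2, i.e. ii.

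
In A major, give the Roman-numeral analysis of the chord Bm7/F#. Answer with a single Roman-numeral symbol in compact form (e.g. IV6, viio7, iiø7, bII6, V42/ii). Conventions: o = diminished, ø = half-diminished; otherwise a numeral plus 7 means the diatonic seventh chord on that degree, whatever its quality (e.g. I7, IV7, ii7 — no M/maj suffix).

ii43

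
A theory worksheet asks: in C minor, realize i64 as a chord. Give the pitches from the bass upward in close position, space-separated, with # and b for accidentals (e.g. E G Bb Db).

G C Eb

In C minor, the first degree is C, and the diatonic chord built there is a minor triad.
That chord is spelled C-Eb-G.
The figured bass 64 indicates second inversion, placing the fifth (G) in the bass: G-C-Eb.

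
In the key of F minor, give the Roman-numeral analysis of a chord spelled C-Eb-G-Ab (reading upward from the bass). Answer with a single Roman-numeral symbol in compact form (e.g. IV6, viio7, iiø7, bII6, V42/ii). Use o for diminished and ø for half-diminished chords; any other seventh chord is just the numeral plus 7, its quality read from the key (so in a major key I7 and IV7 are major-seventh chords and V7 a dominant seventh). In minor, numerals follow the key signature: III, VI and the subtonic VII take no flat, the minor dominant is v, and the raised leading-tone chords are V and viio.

Stacked in thirds the chord is Ab-C-Eb-G: a major seventh chord on Ab.
Ab is scale degree 3 in F minor, and a major seventh chord on that degree is written III7.
With C in the bass the chord is in first inversion, so the figured bass is 65.

III65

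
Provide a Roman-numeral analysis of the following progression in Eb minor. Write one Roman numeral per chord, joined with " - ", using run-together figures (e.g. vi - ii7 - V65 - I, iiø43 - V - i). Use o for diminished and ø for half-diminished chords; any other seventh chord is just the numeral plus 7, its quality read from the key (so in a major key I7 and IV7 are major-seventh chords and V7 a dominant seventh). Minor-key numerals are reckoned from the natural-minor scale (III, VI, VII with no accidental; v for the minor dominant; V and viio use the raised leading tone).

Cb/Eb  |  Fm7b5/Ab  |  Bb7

VI6 - iiø65 - V7

Cb/Eb: major triad on Cb = scale degree 6 → VI6.
Fm7b5/Ab: root F is the supertonic; half-diminished seventh chord there is iiø65.
Bb7: root Bb is the dominant; dominant seventh chord there is V7.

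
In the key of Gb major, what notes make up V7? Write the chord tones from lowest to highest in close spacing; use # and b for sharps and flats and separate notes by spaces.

Db F Ab Cb

In Gb major, scale degree 5 is Db, and the diatonic chord built there is a dominant seventh chord.
Stacking thirds from Db gives Db-F-Ab-Cb.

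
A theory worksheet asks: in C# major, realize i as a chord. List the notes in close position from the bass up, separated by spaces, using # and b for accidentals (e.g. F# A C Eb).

Scale degree 1 in C# major is C#; here the chord built on it is altered to a minor triad. i is the minor tonic, borrowed from the parallel minor.
So the chord is C#-E-G#, a minor triad.

C# E G#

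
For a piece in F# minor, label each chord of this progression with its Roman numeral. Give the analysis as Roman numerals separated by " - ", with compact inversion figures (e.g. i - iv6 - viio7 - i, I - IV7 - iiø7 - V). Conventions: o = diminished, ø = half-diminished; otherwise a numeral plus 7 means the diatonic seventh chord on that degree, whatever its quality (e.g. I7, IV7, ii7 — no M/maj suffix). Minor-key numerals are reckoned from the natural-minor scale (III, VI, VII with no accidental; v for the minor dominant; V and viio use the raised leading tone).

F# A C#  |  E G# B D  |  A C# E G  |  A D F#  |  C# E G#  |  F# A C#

i - VII7 - V7/VI - VI64 - v - i

F#-A-C# has root F#, degree 1 in F# minor, so i.
E-G#-B-D: dominant seventh chord on E = scale degree 7 → VII7.
A-C#-E-G: chromatic; A is V of VI, so V7/VI.
A-D-F#: root D is the submediant; major triad there is VI64.
C#-E-G#: minor triad on C# = scale degree 5 → v.
F#-A-C#: minor triad on F# = scale degree 1 → i.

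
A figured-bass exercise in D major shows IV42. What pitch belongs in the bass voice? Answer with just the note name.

F#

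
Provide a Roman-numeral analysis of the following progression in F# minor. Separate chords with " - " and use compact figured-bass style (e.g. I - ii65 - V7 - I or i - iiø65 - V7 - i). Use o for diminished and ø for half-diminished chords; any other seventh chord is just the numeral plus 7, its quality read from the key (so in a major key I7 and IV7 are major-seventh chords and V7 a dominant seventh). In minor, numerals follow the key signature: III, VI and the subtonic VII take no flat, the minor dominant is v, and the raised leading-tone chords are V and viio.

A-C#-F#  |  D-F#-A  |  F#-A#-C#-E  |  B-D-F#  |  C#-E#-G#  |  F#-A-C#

A-C#-F#: root F# is the tonic; minor triad there is i6.
D-F#-A: root D is the submediant; major triad there is VI.
F#-A#-C#-E: a dominant seventh chord on F#, the applied dominant of iv → V7/iv.
B-D-F#: root B is the subdominant; minor triad there is iv.
C#-E#-G# has root C#, degree 5 in F# minor, so V.
F#-A-C#: minor triad on F# = scale degree 1 → i.

i6 - VI - V7/iv - iv - V - i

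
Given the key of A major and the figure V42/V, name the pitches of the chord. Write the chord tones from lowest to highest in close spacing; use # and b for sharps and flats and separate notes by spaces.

V42/V is a secondary dominant — the dominant seventh of V. V in A major is E, so the applied chord's root is B, a perfect fifth above.
Building a dominant seventh chord on B gives B-D#-F#-A.
With the 42 figure the chord is in third inversion; from the bass A upward in close position it reads A-B-D#-F#.

A B D# F#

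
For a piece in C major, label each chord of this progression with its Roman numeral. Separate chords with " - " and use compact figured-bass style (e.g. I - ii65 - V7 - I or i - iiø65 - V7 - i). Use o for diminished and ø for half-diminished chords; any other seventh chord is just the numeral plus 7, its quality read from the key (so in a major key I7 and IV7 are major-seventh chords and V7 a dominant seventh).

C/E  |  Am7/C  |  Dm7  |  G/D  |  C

I6 - vi65 - ii7 - V64 - I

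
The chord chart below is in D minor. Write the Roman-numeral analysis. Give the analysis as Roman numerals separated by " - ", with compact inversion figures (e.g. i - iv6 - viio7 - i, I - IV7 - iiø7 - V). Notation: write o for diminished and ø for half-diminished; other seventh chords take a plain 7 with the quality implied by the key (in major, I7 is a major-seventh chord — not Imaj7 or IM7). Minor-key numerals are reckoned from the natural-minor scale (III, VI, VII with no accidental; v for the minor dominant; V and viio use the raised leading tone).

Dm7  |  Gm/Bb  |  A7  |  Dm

i7 - iv6 - V7 - i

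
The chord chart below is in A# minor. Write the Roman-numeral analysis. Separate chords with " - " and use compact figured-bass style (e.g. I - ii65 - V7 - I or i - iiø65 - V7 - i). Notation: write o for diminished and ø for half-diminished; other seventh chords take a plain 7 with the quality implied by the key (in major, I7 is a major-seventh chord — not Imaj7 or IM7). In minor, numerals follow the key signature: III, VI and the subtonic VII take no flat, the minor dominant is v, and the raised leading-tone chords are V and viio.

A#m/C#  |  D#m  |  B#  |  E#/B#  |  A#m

i6 - iv - V/V - V64 - i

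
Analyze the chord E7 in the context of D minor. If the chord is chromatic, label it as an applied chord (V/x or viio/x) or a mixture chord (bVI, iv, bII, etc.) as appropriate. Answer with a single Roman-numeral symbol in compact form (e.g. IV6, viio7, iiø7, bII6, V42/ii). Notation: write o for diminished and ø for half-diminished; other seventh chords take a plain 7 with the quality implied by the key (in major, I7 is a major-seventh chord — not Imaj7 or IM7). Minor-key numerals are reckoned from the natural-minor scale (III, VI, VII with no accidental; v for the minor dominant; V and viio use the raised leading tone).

V7/V

Stacked in thirds the chord is E-G#-B-D: a dominant seventh chord on E.
E is not a diatonic chord root with this quality in D minor, but it lies a perfect fifth above A (V), so the chord functions as an applied dominant of V.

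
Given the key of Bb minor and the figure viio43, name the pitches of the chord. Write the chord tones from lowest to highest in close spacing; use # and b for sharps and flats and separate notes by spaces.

In Bb minor, the leading-tone chord is built on the raised seventh degree, A.
That chord is spelled A-C-Eb-Gb.
The figured bass 43 indicates second inversion, placing the fifth (Eb) in the bass: Eb-Gb-A-C.

Eb Gb A C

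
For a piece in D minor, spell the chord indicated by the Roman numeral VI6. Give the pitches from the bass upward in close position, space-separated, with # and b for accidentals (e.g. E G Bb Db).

D F Bb

The numeral's case and figure indicate a major triad. In D minor its root, the submediant, is Bb.
Stacking thirds from Bb gives Bb-D-F.
With the 6 figure the chord is in first inversion; from the bass D upward in close position it reads D-F-Bb.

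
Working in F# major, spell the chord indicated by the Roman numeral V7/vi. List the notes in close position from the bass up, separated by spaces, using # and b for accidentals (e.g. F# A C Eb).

V7/vi is a secondary dominant — the dominant seventh of vi. vi in F# major is D#, so the applied chord's root is A#, a perfect fifth above.
Building a dominant seventh chord on A# gives A#-C##-E#-G#.

A# C## E# G#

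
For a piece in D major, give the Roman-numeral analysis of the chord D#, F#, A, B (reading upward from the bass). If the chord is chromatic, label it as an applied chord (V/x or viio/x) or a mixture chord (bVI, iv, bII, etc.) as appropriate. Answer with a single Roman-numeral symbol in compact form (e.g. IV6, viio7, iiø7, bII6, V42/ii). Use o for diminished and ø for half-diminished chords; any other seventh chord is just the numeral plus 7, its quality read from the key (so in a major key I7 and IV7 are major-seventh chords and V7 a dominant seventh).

Stacked in thirds the chord is B-D#-F#-A: a dominant seventh chord on B.
B is not a diatonic chord root with this quality in D major, but it lies a perfect fifth above E (ii), so the chord functions as an applied dominant of ii.
With D# in the bass the chord is in first inversion, so the figured bass is 65.

V65/ii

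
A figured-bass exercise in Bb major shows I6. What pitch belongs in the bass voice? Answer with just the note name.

D

I in Bb major has root Bb; the chord is Bb-D-F.
The figure 6 means first inversion — the third is in the bass.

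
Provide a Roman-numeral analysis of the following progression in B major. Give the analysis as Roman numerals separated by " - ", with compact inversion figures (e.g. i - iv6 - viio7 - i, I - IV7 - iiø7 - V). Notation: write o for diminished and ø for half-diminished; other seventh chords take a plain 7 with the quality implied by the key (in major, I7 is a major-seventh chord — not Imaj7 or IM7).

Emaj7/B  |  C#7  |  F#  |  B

Emaj7/B: root E is the subdominant; major seventh chord there is IV43.
C#7: chromatic; C# is V of V, so V7/V.
F#: major triad on F# = scale degree 5 → V.
B has root B, degree 1 in B major, so I.

IV43 - V7/V - V - I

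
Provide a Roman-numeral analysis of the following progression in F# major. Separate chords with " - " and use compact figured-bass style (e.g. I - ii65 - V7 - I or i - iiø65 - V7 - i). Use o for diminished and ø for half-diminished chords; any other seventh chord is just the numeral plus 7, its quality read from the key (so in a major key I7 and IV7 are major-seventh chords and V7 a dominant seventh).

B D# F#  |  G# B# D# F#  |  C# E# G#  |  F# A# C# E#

B-D#-F#: major triad on B = scale degree 4 → IV.
G#-B#-D#-F#: chromatic; G# is V of V, so V7/V.
C#-E#-G#: major triad on C# = scale degree 5 → V.
F#-A#-C#-E#: major seventh chord on F# = scale degree 1 → I7.

IV - V7/V - V - I7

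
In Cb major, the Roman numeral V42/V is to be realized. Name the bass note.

Cb

The applied chord V42/V is rooted on Db: Db-F-Ab-Cb.
The figure 42 means third inversion — the seventh is in the bass.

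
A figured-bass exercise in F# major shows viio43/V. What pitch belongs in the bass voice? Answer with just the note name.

F#

The applied chord viio43/V is rooted on B#: B#-D#-F#-A.
The figure 43 means second inversion — the fifth is in the bass.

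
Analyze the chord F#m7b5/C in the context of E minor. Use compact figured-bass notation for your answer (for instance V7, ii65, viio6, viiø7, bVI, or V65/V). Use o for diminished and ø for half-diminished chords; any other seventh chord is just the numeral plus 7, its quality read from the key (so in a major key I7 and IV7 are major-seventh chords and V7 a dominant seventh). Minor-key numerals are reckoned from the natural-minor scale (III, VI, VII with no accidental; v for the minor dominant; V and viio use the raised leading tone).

iiø43

The pitches F#-A-C-E form a half-diminished seventh chord rooted on F#.
In E minor, F# is the supertonic; the diatonic half-diminished seventh chord there is iiø7.
With C in the bass the chord is in second inversion, so the figured bass is 43.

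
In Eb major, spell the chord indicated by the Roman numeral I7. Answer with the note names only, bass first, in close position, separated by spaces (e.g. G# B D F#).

Eb G Bb D

In Eb major, the first degree is Eb, and the diatonic chord built there is a major seventh chord.
That chord is spelled Eb-G-Bb-D.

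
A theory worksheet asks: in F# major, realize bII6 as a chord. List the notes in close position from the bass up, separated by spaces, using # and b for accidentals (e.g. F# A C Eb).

Scale degree 2 in F# major is G#; lowering it a half step gives G. bII6 is the Neapolitan sixth — a major triad on the lowered second degree, here in its customary first inversion.
So the chord is G-B-D, a major triad.
With the 6 figure the chord is in first inversion; from the bass B upward in close position it reads B-D-G.

B D G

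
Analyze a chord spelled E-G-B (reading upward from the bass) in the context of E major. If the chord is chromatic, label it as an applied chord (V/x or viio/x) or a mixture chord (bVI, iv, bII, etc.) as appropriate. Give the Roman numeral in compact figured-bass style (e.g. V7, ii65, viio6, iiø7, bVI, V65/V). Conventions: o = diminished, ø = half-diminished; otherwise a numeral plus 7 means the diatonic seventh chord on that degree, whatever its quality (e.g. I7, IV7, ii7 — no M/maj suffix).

i

The pitches E-G-B form a minor triad rooted on E.
E is the first degree of E major. This is the minor tonic, borrowed from the parallel minor.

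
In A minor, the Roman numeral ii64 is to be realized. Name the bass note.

ii in A minor has root B; the chord is B-D-F#.
The figure 64 means second inversion — the fifth is in the bass.

F#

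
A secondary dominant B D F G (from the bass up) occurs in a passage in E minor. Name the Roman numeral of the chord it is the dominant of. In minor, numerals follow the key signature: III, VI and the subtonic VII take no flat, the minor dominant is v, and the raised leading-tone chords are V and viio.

VI

The chord is a dominant seventh chord on G.
A dominant resolves down a perfect fifth: G → C. In E minor, C is scale degree 6, i.e. VI.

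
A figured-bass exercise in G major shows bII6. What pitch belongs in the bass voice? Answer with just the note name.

C

bII in G major has root Ab; the chord is Ab-C-Eb.
The figure 6 means first inversion — the third is in the bass.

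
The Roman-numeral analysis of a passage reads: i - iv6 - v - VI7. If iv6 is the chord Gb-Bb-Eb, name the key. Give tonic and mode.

Bb minor

The chord Ebm/Gb is a minor triad rooted on Eb; its label is iv6.
Counting down 3 scale steps from Eb places the tonic on Bb; a minor triad on degree 4 is diatonic only in minor.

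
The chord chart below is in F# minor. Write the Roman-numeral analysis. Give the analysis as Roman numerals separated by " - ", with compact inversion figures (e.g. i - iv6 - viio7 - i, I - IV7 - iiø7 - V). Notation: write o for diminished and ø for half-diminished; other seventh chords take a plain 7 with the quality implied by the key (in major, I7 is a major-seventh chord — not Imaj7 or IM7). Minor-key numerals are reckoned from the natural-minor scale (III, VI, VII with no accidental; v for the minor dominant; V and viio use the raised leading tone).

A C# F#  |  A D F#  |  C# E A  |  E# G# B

i6 - VI64 - III6 - viio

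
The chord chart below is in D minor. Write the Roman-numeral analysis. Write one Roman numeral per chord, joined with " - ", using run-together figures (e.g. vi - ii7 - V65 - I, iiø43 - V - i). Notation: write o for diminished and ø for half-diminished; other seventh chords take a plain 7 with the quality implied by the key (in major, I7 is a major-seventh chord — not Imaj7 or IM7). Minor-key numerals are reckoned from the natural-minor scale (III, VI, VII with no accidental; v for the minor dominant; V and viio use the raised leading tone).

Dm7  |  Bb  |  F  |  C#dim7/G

i7 - VI - III - viio43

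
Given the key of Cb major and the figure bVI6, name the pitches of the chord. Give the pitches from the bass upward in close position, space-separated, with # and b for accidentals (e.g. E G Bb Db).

Cb Ebb Abb

Scale degree 6 in Cb major is Ab; lowering it a half step gives Abb. bVI6 is a major triad on the lowered sixth degree, borrowed from the parallel minor.
So the chord is Abb-Cb-Ebb, a major triad.
The figured bass 6 indicates first inversion, placing the third (Cb) in the bass: Cb-Ebb-Abb.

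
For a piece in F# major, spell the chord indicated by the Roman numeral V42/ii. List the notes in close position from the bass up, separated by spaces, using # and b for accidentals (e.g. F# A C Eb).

C# D# F## A#

V42/ii is a secondary dominant — the dominant seventh of ii. ii in F# major is G#, so the applied chord's root is D#, a perfect fifth above.
Building a dominant seventh chord on D# gives D#-F##-A#-C#.
The figured bass 42 indicates third inversion, placing the seventh (C#) in the bass: C#-D#-F##-A#.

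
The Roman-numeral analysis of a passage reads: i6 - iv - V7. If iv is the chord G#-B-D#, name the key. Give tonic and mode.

D# minor

The anchor chord is a minor triad on G#, labeled iv.
Counting down 3 scale steps from G# places the tonic on D#; a minor triad on degree 4 is diatonic only in minor.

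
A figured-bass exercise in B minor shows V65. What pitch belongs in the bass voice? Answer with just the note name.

V in B minor has root F#; the chord is F#-A#-C#-E.
The figure 65 means first inversion — the third is in the bass.

A#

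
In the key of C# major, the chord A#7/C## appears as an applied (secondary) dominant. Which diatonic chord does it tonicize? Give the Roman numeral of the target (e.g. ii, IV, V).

The chord is a dominant seventh chord on A#.
A dominant resolves down a perfect fifth: A# → D#. In C# major, D# is scale degree 2, i.e. ii.

ii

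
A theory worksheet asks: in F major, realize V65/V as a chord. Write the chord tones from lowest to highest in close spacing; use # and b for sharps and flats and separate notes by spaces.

B D F G

V65/V is a secondary dominant — the dominant seventh of V. V in F major is C, so the applied chord's root is G, a perfect fifth above.
Building a dominant seventh chord on G gives G-B-D-F.
The figured bass 65 indicates first inversion, placing the third (B) in the bass: B-D-F-G.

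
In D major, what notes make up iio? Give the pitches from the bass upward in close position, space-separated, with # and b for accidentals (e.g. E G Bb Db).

Scale degree 2 in D major is E; here the chord built on it is altered to a diminished triad. iio is the diminished supertonic triad, borrowed from the parallel minor.
So the chord is E-G-Bb.

E G Bb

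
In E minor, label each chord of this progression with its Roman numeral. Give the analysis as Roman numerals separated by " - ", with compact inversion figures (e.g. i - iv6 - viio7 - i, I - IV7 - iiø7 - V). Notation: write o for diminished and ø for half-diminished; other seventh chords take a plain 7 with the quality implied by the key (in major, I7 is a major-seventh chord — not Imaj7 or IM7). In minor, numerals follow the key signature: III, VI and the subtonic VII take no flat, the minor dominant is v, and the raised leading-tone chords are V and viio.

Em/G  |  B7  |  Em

i6 - V7 - i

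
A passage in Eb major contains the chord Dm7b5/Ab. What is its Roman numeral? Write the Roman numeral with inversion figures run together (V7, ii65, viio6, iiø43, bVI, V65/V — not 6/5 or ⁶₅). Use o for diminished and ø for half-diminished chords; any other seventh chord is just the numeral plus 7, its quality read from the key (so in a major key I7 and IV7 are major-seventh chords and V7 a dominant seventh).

viiø43

Stacked in thirds the chord is D-F-Ab-C: a half-diminished seventh chord on D.
D is scale degree 7 in Eb major, and a half-diminished seventh chord on that degree is written viiø7.
With Ab in the bass the chord is in second inversion, so the figured bass is 43.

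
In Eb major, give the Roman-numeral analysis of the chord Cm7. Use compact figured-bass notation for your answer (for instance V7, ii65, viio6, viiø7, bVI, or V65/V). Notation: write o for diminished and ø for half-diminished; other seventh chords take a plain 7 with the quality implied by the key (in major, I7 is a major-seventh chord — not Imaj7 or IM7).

vi7

Stacked in thirds the chord is C-Eb-G-Bb: a minor seventh chord on C.
C is scale degree 6 in Eb major, and a minor seventh chord on that degree is written vi7.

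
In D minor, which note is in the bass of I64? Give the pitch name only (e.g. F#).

I in D minor has root D; the chord is D-F#-A.
The figure 64 means second inversion — the fifth is in the bass.

A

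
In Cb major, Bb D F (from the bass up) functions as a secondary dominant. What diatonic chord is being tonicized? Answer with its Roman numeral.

The chord is a major triad on Bb.
A dominant resolves down a perfect fifth: Bb → Eb. In Cb major, Eb is scale degree 3, i.e. iii.

iii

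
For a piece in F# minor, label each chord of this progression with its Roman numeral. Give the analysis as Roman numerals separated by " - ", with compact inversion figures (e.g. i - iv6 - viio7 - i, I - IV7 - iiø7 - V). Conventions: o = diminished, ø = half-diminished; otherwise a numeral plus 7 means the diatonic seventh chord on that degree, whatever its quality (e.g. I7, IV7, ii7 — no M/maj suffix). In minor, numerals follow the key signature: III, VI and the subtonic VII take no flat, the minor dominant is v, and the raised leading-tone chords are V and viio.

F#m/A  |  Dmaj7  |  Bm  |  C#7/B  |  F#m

i6 - VI7 - iv - V42 - i

F#m/A: root F# is the tonic; minor triad there is i6.
Dmaj7 has root D, degree 6 in F# minor, so VI7.
Bm has root B, degree 4 in F# minor, so iv.
C#7/B: root C# is the dominant; dominant seventh chord there is V42.
F#m has root F#, degree 1 in F# minor, so i.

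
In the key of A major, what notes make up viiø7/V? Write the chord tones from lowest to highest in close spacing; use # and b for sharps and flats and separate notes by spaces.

D# F# A C#

The slash marks an applied leading-tone chord: viio of V. In A major, V is E, so the leading tone to it is D#, a half step below.
Building a half-diminished seventh chord on D# gives D#-F#-A-C#.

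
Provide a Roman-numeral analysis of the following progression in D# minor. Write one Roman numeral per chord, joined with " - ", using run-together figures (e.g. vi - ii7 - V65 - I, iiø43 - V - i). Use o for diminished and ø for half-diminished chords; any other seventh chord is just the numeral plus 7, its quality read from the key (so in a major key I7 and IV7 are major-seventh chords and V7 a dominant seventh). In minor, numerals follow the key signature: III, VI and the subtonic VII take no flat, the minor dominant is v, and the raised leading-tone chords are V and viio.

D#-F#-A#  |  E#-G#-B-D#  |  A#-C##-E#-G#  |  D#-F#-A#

D#-F#-A#: root D# is the tonic; minor triad there is i.
E#-G#-B-D# has root E#, degree 2 in D# minor, so iiø7.
A#-C##-E#-G#: root A# is the dominant; dominant seventh chord there is V7.
D#-F#-A#: minor triad on D# = scale degree 1 → i.

i - iiø7 - V7 - i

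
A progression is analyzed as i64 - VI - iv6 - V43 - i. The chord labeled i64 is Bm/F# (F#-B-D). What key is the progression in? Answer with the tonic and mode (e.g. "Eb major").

B minor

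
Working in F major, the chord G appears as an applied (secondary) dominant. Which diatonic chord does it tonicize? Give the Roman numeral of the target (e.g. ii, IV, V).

V

The chord is a major triad on G.
A dominant resolves down a perfect fifth: G → C. In F major, C is scale degree 5, i.e. V.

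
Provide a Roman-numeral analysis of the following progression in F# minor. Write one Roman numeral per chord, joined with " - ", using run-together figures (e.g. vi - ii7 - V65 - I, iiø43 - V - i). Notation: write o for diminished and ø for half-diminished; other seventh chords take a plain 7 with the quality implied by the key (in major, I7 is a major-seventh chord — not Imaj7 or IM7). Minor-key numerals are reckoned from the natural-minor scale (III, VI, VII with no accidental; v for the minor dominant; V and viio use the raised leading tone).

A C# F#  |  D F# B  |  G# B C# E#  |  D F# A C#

A-C#-F#: minor triad on F# = scale degree 1 → i6.
D-F#-B has root B, degree 4 in F# minor, so iv6.
G#-B-C#-E# has root C#, degree 5 in F# minor, so V43.
D-F#-A-C#: major seventh chord on D = scale degree 6 → VI7.

i6 - iv6 - V43 - VI7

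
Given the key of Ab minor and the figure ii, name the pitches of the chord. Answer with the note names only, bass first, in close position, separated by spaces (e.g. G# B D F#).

Scale degree 2 in Ab minor is Bb; here the chord built on it is altered to a minor triad. ii is the minor supertonic, borrowed from the parallel major (the Dorian ii).
So the chord is Bb-Db-F, a minor triad.

Bb Db F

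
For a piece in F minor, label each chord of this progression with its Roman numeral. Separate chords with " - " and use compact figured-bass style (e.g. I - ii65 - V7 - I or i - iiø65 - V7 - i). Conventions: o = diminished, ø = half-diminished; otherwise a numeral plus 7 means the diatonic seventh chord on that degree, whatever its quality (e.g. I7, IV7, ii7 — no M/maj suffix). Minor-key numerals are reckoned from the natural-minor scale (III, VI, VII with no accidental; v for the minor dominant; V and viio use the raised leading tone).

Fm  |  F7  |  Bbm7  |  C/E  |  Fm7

i - V7/iv - iv7 - V6 - i7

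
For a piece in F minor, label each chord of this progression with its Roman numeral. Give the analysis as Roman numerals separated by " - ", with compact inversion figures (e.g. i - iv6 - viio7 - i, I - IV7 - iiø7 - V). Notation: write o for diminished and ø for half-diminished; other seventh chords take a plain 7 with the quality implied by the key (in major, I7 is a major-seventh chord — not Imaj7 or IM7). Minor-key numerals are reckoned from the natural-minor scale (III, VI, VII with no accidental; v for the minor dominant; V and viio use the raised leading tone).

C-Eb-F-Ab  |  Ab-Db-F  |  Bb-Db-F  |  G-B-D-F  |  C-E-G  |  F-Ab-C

i43 - VI64 - iv - V7/V - V - i

C-Eb-F-Ab: root F is the tonic; minor seventh chord there is i43.
Ab-Db-F has root Db, degree 6 in F minor, so VI64.
Bb-Db-F has root Bb, degree 4 in F minor, so iv.
G-B-D-F: chromatic; G is V of V, so V7/V.
C-E-G: root C is the dominant; major triad there is V.
F-Ab-C: minor triad on F = scale degree 1 → i.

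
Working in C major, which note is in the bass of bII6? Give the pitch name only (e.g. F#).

F

bII in C major has root Db; the chord is Db-F-Ab.
The figure 6 means first inversion — the third is in the bass.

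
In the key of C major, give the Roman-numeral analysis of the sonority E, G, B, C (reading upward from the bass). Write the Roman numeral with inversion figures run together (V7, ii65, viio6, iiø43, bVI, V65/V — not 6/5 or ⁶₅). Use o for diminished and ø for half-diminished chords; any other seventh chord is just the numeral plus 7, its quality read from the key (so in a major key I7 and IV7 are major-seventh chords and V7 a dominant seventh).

I65

Stacked in thirds the chord is C-E-G-B: a major seventh chord on C.
C is scale degree 1 in C major, and a major seventh chord on that degree is written I7.
With E in the bass the chord is in first inversion, so the figured bass is 65.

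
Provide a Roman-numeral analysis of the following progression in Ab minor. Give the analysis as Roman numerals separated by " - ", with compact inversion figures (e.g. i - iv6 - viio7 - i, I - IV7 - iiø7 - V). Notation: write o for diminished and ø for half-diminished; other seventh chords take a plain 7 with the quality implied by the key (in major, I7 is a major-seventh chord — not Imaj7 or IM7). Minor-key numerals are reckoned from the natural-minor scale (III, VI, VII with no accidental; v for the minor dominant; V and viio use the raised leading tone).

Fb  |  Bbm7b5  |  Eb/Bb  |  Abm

Fb has root Fb, degree 6 in Ab minor, so VI.
Bbm7b5 has root Bb, degree 2 in Ab minor, so iiø7.
Eb/Bb: root Eb is the dominant; major triad there is V64.
Abm has root Ab, degree 1 in Ab minor, so i.

VI - iiø7 - V64 - i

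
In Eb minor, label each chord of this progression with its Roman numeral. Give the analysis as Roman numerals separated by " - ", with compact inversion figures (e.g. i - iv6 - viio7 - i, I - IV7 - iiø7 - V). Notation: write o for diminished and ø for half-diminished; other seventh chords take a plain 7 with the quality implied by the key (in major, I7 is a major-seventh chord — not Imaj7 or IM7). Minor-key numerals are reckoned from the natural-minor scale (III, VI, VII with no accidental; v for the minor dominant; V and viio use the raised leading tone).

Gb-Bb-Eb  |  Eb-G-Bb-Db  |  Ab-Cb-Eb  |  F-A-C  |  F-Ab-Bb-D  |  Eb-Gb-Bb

Gb-Bb-Eb: root Eb is the tonic; minor triad there is i6.
Eb-G-Bb-Db: chromatic; Eb is V of iv, so V7/iv.
Ab-Cb-Eb has root Ab, degree 4 in Eb minor, so iv.
F-A-C: chromatic; F is V of V, so V/V.
F-Ab-Bb-D: root Bb is the dominant; dominant seventh chord there is V43.
Eb-Gb-Bb: minor triad on Eb = scale degree 1 → i.

i6 - V7/iv - iv - V/V - V43 - i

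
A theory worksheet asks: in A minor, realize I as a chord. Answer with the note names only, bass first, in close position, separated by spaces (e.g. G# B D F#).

A C# E

Scale degree 1 in A minor is A; here the chord built on it is altered to a major triad. I is the major tonic (Picardy third), borrowed from the parallel major.
So the chord is A-C#-E, a major triad.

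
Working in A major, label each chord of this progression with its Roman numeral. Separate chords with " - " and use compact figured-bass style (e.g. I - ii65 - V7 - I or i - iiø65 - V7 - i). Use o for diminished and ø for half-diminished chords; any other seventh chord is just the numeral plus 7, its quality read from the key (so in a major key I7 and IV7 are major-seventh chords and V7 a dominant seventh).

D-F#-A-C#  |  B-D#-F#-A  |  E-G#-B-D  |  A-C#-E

D-F#-A-C# has root D, degree 4 in A major, so IV7.
B-D#-F#-A is the secondary dominant of V (dominant seventh chord on B): V7/V.
E-G#-B-D has root E, degree 5 in A major, so V7.
A-C#-E has root A, degree 1 in A major, so I.

IV7 - V7/V - V7 - I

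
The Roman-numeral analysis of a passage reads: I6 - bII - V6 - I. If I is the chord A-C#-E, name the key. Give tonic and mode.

A major

The chord A is a major triad rooted on A; its label is I.
If A is scale degree 1 and the mode makes that degree carry a major triad, the tonic is A and the mode is major.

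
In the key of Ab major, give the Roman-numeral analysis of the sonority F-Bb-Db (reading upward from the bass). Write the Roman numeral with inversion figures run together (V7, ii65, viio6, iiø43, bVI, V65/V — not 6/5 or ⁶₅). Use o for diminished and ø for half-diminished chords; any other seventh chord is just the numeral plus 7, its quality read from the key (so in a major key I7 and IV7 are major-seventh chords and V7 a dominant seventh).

The pitches Bb-Db-F form a minor triad rooted on Bb.
In Ab major, Bb is the supertonic; the diatonic minor triad there is ii.
With F in the bass the chord is in second inversion, so the figured bass is 64.

ii64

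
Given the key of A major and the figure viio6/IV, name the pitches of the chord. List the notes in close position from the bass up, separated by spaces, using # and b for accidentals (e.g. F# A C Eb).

E G C#

The slash marks an applied leading-tone chord: viio of IV. In A major, IV is D, so the leading tone to it is C#, a half step below.
Building a diminished triad on C# gives C#-E-G.
The figured bass 6 indicates first inversion, placing the third (E) in the bass: E-G-C#.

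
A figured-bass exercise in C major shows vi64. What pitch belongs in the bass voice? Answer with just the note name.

E

vi in C major has root A; the chord is A-C-E.
The figure 64 means second inversion — the fifth is in the bass.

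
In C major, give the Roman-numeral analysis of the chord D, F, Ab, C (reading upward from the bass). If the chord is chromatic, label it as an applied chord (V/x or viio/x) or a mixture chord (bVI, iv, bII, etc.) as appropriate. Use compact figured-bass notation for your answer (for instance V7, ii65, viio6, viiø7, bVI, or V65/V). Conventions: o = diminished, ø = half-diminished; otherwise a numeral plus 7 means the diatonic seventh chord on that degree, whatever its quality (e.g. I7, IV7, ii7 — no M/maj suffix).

Stacked in thirds the chord is D-F-Ab-C: a half-diminished seventh chord on D.
D is the second degree of C major. This is the half-diminished supertonic seventh, borrowed from the parallel minor.

iiø7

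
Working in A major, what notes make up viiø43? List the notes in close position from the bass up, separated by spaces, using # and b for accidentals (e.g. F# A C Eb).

In A major, scale degree 7 is G#, and the diatonic chord built there is a half-diminished seventh chord.
Stacking thirds from G# gives G#-B-D-F#.
The figured bass 43 indicates second inversion, placing the fifth (D) in the bass: D-F#-G#-B.

D F# G# B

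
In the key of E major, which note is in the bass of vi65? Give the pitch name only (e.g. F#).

E

vi in E major has root C#; the chord is C#-E-G#-B.
The figure 65 means first inversion — the third is in the bass.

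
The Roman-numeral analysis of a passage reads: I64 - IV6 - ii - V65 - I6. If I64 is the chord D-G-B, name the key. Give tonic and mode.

The anchor chord is a major triad on G, labeled I64.
If G is scale degree 1 and the mode makes that degree carry a major triad, the tonic is G and the mode is major.

G major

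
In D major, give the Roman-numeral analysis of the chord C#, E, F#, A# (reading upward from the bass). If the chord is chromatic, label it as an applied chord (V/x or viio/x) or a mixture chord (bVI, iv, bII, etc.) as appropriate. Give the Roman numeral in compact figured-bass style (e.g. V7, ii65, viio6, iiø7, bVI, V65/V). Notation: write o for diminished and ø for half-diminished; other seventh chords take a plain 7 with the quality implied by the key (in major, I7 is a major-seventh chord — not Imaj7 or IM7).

Stacked in thirds the chord is F#-A#-C#-E: a dominant seventh chord on F#.
F# is not a diatonic chord root with this quality in D major, but it lies a perfect fifth above B (vi), so the chord functions as an applied dominant of vi.
With C# in the bass the chord is in second inversion, so the figured bass is 43.

V43/vi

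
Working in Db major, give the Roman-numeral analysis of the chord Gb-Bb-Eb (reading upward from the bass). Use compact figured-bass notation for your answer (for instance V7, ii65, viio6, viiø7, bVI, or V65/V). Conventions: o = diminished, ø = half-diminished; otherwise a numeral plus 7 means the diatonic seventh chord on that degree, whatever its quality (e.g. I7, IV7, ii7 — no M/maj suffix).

The pitches Eb-Gb-Bb form a minor triad rooted on Eb.
Eb is scale degree 2 in Db major, and a minor triad on that degree is written ii.
With Gb in the bass the chord is in first inversion, so the figured bass is 6.

ii6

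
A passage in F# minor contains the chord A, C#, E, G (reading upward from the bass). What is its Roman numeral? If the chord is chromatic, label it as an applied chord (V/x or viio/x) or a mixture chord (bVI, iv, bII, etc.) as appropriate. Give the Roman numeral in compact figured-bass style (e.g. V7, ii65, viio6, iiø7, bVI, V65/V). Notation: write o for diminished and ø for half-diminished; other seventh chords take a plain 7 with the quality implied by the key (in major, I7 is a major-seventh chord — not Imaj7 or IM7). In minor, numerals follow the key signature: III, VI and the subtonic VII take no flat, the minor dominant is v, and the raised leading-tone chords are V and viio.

V7/VI

The pitches A-C#-E-G form a dominant seventh chord rooted on A.
A is not a diatonic chord root with this quality in F# minor, but it lies a perfect fifth above D (VI), so the chord functions as an applied dominant of VI.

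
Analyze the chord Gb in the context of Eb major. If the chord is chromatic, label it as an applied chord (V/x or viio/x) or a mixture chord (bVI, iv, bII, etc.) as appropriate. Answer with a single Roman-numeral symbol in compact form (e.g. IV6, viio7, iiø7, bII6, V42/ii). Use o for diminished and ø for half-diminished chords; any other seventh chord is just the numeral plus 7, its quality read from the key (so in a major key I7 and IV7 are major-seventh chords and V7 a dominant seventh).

Stacked in thirds the chord is Gb-Bb-Db: a major triad on Gb.
Gb is the lowered third degree of Eb major (diatonic 3 would be G). This is a major triad on the lowered third degree, borrowed from the parallel minor.

bIII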